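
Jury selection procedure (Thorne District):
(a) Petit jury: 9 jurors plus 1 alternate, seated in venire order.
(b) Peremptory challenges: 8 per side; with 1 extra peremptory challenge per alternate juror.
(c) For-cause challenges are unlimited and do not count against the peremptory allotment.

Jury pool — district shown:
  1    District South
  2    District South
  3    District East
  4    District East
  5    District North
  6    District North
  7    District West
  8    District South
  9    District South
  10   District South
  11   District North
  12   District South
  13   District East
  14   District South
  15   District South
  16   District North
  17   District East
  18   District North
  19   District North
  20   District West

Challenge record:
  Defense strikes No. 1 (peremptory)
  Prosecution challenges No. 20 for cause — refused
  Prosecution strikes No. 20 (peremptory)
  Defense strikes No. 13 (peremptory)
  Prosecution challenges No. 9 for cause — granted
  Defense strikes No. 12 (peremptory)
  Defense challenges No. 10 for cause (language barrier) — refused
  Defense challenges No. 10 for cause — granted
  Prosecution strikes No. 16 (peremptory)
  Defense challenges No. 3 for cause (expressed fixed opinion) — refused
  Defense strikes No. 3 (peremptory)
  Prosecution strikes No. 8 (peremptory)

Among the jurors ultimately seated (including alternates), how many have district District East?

Removed: #1, #3, #8, #9, #10, #12, #13, #16, #20.
Seated (10 incl. alternates): #2, #4, #5, #6, #7, #11, #14, #15, #17, #18.
Of those, in District East: #4, #17 → 2.

2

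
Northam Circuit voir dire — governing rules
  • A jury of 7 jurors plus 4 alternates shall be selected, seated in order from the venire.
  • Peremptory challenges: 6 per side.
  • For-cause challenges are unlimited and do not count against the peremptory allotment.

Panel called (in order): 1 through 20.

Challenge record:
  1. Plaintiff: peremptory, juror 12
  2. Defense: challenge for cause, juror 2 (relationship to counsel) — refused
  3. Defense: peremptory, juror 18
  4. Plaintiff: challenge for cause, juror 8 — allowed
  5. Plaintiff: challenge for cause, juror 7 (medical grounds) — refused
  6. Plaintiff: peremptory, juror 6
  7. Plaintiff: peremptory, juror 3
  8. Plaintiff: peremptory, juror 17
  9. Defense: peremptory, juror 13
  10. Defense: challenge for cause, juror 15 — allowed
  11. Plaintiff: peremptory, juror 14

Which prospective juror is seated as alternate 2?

Removed: #3, #6, #8, #12, #13, #14, #15, #17, #18. (#2, #7 stay — for-cause denied.)
Seating in order: seats 1–7 → #1, #2, #4, #5, #7, #9, #10; alternates → #11, #16, #19, #20.
So alternate 2 is #16.

16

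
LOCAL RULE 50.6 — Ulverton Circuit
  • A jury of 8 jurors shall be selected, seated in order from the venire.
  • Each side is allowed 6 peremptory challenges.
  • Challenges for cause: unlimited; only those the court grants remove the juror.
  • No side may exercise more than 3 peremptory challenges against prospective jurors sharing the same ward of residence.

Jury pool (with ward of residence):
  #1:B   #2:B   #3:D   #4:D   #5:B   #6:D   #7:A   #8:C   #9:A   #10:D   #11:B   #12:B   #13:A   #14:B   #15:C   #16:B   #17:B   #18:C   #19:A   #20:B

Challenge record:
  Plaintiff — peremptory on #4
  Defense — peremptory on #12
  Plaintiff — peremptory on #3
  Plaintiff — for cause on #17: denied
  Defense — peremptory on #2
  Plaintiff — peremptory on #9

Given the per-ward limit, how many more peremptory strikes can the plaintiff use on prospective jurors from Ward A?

2

Plaintiff peremptories so far: #4, #3, #9 — 3 of 6 used, 3 left overall.
Against Ward A: #9 — 1 used; per-ward cap 3 leaves 2.
Binding limit: min(3, 2) = 2.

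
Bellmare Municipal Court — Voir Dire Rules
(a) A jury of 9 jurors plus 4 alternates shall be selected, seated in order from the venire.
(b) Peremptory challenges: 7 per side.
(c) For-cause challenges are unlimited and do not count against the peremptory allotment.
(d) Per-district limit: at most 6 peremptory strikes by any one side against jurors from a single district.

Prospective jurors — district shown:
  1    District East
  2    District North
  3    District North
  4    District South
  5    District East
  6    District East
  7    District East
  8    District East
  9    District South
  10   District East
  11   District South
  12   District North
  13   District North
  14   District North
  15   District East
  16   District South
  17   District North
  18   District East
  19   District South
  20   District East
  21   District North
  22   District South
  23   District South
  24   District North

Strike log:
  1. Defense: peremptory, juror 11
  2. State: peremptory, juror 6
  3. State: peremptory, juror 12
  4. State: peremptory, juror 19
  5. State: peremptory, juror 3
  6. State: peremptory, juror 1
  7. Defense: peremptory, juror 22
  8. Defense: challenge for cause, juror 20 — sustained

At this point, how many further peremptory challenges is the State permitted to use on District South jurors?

2

State peremptories so far: #6, #12, #19, #3, #1 — 5 of 7 used, 2 left overall.
Against District South: #19 — 1 used; per-district cap 6 leaves 5.
Binding limit: min(2, 5) = 2.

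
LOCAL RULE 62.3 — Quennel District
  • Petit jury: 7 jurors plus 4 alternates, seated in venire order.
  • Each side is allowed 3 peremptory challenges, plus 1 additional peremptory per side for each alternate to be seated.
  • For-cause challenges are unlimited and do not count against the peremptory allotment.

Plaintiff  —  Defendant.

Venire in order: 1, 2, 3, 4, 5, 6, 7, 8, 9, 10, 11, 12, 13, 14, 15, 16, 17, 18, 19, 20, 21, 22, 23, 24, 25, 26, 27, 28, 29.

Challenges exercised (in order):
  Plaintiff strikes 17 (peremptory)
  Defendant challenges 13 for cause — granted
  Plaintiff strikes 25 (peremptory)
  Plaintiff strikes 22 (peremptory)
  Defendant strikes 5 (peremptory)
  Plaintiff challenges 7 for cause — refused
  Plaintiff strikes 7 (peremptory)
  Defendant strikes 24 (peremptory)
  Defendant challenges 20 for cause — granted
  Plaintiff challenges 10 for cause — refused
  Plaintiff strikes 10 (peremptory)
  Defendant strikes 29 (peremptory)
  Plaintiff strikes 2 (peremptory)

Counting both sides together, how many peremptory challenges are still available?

5

Plaintiff allotment: 3 base + 1 × 4 alternates = 7. Defendant allotment: 3 base + 1 × 4 alternates = 7.
Plaintiff peremptories used: #17, #25, #22, #7, #10, #2 — 6 (for-cause on #7, #10 don't count).
Defendant peremptories used: #5, #24, #29 — 3 (for-cause on #13, #20 don't count).
Remaining: (7 − 6) + (7 − 3) = 5.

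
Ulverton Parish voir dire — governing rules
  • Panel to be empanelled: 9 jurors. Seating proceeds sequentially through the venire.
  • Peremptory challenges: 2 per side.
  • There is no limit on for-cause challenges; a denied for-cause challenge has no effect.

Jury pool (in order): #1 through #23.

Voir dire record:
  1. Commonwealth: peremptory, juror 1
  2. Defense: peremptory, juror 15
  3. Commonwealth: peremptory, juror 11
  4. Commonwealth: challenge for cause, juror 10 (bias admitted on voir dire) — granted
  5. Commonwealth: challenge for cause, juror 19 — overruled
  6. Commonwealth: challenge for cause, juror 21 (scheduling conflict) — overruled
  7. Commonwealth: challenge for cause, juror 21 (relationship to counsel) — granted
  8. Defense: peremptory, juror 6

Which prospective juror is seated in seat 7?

Removed: #1, #6, #10, #11, #15, #21. (#19 stays — for-cause denied.)
Seating in order: seats 1–9 → #2, #3, #4, #5, #7, #8, #9, #12, #13.
So seat 7 is #9.

9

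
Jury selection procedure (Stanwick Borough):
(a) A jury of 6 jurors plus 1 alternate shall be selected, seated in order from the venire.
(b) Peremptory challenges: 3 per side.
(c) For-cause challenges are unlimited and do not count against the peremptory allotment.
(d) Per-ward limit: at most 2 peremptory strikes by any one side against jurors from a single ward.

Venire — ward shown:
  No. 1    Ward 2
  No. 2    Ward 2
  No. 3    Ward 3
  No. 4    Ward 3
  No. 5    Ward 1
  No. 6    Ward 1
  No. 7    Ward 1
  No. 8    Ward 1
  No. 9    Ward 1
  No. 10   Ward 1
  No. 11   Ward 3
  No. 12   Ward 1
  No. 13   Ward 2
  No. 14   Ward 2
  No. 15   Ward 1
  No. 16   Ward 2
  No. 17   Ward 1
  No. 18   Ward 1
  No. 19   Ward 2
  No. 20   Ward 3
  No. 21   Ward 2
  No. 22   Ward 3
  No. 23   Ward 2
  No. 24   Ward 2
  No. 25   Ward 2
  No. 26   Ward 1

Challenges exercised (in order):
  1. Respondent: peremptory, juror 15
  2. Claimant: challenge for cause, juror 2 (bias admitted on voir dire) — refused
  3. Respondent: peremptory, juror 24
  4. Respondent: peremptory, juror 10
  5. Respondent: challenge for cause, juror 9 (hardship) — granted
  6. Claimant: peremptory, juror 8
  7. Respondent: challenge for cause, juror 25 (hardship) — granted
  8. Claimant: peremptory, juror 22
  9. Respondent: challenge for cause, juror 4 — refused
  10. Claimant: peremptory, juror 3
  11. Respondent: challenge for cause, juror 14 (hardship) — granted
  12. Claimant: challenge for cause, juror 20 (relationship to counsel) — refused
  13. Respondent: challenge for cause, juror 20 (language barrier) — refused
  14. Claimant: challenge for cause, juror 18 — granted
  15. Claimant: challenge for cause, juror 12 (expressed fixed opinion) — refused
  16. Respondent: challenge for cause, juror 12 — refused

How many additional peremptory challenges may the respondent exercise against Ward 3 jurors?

Respondent peremptories so far: #15, #24, #10 — 3 of 3 used, 0 left overall.
Against Ward 3: none yet — per-ward cap 2 leaves 2.
Binding limit: min(0, 2) = 0.

0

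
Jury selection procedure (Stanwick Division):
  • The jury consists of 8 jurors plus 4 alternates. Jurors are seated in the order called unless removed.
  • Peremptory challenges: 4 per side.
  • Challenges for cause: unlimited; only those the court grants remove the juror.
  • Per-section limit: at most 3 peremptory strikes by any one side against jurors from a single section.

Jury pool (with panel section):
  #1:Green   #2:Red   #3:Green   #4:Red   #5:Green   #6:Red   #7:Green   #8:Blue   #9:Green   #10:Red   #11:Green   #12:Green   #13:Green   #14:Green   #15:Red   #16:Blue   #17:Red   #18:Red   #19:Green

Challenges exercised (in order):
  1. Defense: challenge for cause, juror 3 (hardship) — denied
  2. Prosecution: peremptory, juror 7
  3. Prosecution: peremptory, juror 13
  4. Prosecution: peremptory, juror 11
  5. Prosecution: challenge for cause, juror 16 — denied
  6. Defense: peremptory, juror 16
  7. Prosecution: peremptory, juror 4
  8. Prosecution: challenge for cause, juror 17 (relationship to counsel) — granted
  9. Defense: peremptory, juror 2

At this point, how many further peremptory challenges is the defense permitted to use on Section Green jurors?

Defense peremptories so far: #16, #2 — 2 of 4 used, 2 left overall.
Against Section Green: none yet — per-section cap 3 leaves 3.
Binding limit: min(2, 3) = 2.

2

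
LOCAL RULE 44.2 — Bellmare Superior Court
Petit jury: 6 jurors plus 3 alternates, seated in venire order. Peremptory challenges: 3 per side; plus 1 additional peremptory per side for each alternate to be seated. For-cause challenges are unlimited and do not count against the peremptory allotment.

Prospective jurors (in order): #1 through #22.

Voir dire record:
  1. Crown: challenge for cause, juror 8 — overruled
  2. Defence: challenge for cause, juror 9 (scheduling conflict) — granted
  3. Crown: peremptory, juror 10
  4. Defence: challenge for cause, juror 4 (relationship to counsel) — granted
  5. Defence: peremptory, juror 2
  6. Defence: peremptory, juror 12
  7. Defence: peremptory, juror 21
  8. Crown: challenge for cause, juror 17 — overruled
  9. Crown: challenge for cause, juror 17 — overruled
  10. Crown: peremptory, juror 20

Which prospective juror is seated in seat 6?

8

Removed: #2, #4, #9, #10, #12, #20, #21. (#8, #17 stay — for-cause denied.)
Seating in order: seats 1–6 → #1, #3, #5, #6, #7, #8; alternates → #11, #13, #14.
So seat 6 is #8.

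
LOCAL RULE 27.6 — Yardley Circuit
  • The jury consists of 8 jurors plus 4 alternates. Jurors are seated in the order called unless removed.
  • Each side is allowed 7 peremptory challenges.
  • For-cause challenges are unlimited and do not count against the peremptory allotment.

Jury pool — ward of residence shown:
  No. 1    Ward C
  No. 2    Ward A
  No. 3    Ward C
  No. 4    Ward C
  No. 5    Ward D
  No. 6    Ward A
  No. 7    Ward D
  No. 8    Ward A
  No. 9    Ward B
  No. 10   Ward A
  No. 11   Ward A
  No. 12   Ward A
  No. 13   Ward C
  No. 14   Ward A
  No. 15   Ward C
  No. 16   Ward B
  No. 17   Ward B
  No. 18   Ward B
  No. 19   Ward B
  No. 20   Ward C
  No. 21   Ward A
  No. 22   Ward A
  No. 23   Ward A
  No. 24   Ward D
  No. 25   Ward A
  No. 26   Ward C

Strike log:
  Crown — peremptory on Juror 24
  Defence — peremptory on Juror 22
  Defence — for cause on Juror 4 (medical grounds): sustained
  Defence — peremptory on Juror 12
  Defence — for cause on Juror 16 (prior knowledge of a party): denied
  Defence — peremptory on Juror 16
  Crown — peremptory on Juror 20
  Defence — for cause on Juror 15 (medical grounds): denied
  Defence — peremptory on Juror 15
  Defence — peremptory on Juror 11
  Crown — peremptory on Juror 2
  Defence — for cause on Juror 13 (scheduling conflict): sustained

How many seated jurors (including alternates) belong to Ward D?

2

Removed: #2, #4, #11, #12, #13, #15, #16, #20, #22, #24.
Seated (12 incl. alternates): #1, #3, #5, #6, #7, #8, #9, #10, #14, #17, #18, #19.
Of those, in Ward D: #5, #7 → 2.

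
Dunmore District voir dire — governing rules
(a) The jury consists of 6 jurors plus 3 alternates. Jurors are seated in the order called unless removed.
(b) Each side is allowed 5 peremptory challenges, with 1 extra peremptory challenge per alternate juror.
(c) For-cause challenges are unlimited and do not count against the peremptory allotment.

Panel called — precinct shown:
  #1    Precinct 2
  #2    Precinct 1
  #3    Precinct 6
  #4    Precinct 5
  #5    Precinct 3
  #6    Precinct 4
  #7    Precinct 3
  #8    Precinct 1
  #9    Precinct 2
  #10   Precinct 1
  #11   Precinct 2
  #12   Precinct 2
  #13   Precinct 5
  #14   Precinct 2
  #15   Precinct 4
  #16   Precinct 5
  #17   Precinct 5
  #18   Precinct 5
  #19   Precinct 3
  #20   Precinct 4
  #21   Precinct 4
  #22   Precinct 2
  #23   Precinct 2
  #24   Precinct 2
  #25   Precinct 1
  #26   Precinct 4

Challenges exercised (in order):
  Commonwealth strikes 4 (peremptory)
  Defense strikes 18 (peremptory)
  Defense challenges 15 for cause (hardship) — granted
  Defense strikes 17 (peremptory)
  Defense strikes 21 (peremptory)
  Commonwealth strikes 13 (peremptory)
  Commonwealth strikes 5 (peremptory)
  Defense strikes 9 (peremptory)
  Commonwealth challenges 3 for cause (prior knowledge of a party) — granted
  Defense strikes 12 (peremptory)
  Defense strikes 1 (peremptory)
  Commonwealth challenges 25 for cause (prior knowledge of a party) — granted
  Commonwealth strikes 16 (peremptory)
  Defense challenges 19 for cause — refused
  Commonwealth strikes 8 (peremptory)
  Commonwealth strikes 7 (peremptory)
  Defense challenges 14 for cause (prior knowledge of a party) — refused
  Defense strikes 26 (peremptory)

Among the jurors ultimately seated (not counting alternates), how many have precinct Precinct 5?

Removed: #1, #3, #4, #5, #7, #8, #9, #12, #13, #15, #16, #17, #18, #21, #25, #26.
Seated jurors 1–6: #2, #6, #10, #11, #14, #19 (alternates #20, #22, #23 not counted).
None of those are in Precinct 5 → 0.

0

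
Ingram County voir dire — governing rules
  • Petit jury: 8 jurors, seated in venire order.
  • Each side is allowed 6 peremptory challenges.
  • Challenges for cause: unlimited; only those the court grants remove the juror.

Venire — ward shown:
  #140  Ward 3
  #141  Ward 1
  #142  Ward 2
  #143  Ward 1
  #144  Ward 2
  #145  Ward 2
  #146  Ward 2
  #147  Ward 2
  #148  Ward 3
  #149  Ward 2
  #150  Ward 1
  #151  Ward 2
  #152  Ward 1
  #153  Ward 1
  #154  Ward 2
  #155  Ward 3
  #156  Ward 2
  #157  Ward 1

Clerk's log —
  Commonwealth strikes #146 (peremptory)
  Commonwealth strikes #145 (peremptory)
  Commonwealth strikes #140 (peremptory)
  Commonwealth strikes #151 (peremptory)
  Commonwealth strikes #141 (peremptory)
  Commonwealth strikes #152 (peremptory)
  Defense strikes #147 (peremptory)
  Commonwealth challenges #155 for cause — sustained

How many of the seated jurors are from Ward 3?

Removed: #140, #141, #145, #146, #147, #151, #152, #155.
Seated jurors 1–8: #142, #143, #144, #148, #149, #150, #153, #154.
Of those, in Ward 3: #148 → 1.

1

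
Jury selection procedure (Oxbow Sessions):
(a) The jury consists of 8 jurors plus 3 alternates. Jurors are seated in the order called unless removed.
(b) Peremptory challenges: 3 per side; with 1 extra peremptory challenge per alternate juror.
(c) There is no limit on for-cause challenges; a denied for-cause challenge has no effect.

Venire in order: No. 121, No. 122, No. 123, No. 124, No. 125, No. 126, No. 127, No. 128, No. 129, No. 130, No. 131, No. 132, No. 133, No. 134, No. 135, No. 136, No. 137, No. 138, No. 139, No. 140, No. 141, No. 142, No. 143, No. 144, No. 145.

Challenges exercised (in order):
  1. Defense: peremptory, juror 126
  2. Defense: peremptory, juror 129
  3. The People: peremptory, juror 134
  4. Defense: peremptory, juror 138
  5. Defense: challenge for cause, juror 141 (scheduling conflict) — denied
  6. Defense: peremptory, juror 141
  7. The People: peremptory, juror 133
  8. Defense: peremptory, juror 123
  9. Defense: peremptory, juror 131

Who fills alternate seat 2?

136

Removed: #123, #126, #129, #131, #133, #134, #138, #141.
Filling seats in venire order through position 10: #121, #122, #124, #125, #127, #128, #130, #132, #135, #136.
So alternate 2 is #136.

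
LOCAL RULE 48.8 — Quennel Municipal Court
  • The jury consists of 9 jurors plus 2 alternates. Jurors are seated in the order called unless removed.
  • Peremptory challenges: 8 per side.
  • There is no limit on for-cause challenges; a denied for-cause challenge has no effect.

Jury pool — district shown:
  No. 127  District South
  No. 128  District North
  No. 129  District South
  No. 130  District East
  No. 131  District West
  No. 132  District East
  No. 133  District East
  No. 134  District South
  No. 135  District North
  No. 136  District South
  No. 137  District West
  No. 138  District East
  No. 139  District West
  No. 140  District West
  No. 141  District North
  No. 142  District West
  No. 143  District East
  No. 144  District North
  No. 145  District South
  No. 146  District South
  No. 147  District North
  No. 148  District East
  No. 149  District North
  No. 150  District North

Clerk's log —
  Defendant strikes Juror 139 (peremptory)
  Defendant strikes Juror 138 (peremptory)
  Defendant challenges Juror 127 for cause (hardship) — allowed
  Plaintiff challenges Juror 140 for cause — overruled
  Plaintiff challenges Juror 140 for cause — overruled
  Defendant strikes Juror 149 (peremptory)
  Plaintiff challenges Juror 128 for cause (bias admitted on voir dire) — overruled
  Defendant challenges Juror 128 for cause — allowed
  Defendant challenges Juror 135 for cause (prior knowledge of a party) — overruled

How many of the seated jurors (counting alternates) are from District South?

3

Removed: #127, #128, #138, #139, #149.
Seated (11 incl. alternates): #129, #130, #131, #132, #133, #134, #135, #136, #137, #140, #141.
Of those, in District South: #129, #134, #136 → 3.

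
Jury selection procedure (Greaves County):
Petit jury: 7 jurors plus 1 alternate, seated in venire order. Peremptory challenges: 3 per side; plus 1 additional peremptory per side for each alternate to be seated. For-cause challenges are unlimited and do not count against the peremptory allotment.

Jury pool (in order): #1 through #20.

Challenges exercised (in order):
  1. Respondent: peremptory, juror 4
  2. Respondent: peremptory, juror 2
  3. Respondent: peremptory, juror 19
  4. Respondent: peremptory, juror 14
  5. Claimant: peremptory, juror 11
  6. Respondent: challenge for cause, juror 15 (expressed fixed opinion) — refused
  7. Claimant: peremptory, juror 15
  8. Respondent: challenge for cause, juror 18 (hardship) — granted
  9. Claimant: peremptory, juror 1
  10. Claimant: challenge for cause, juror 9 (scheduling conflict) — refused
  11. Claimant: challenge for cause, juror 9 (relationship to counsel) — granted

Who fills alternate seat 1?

13

Removed: #1, #2, #4, #9, #11, #14, #15, #18, #19.
Seating in order: seats 1–7 → #3, #5, #6, #7, #8, #10, #12; alternates → #13.
So alternate 1 is #13.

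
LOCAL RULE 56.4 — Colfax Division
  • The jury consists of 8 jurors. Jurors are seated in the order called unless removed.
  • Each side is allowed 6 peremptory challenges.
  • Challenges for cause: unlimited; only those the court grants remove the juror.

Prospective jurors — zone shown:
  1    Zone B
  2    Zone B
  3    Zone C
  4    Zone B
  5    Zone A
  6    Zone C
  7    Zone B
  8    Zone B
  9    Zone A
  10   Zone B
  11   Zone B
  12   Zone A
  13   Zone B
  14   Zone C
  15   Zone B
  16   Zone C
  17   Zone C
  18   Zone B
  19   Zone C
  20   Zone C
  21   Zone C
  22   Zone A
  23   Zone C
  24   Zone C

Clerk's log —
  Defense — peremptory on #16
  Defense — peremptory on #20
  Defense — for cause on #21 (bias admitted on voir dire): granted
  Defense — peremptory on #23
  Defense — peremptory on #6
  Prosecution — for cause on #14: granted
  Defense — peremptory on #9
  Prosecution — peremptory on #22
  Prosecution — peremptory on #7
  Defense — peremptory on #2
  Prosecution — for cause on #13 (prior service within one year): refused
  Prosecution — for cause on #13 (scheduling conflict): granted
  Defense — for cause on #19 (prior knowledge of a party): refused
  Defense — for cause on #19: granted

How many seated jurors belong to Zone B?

Removed: #2, #6, #7, #9, #13, #14, #16, #19, #20, #21, #22, #23.
Seated jurors 1–8: #1, #3, #4, #5, #8, #10, #11, #12.
Of those, in Zone B: #1, #4, #8, #10, #11 → 5.

5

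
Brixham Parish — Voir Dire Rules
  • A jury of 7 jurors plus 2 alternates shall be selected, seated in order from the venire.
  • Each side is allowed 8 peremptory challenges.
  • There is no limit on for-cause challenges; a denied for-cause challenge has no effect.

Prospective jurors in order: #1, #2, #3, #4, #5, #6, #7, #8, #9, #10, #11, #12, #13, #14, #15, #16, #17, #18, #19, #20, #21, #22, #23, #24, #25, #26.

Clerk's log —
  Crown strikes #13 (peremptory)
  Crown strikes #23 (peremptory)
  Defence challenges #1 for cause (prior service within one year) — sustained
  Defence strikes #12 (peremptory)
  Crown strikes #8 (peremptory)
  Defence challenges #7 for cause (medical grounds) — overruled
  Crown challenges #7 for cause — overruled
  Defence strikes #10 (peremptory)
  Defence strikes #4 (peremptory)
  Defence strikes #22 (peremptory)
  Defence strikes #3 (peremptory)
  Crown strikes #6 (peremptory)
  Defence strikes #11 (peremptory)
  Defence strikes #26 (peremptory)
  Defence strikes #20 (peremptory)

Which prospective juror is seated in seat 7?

16

Removed: #1, #3, #4, #6, #8, #10, #11, #12, #13, #20, #22, #23, #26. (#7 stays — for-cause denied.)
Filling seats in venire order through position 7: #2, #5, #7, #9, #14, #15, #16.
So seat 7 is #16.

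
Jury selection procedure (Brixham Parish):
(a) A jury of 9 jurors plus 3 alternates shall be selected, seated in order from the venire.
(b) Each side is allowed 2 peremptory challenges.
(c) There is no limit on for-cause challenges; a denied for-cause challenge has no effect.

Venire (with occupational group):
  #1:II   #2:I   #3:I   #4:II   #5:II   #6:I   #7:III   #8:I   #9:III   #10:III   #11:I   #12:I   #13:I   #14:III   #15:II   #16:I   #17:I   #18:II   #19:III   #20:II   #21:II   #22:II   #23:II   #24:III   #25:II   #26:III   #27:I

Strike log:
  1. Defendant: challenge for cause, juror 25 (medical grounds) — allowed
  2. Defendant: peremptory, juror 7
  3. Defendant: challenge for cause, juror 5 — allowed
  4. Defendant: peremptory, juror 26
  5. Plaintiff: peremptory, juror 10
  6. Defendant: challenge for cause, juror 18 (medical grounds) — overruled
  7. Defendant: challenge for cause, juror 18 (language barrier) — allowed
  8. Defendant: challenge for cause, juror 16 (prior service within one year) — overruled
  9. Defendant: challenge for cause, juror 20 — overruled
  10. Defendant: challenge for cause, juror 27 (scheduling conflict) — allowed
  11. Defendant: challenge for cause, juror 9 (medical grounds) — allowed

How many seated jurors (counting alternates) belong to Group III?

Removed: #5, #7, #9, #10, #18, #25, #26, #27.
Seated (12 incl. alternates): #1, #2, #3, #4, #6, #8, #11, #12, #13, #14, #15, #16.
Of those, in Group III: #14 → 1.

1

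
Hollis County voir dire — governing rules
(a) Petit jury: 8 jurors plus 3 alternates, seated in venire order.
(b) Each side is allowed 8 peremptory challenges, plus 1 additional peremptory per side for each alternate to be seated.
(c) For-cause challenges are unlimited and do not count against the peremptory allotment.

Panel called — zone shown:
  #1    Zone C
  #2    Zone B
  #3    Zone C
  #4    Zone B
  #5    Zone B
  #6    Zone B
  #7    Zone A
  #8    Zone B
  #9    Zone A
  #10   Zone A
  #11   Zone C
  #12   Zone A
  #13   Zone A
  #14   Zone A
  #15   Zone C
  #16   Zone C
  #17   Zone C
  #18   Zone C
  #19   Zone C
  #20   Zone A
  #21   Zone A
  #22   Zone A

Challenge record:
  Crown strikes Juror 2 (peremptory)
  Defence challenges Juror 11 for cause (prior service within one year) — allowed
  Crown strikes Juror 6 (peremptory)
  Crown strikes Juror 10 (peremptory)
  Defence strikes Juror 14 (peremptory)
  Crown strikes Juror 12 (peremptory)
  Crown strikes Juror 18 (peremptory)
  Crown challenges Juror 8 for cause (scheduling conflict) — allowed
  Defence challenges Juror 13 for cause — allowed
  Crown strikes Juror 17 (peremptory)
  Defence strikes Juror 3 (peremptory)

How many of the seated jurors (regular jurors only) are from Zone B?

Removed: #2, #3, #6, #8, #10, #11, #12, #13, #14, #17, #18.
Seated jurors 1–8: #1, #4, #5, #7, #9, #15, #16, #19 (alternates #20, #21, #22 not counted).
Of those, in Zone B: #4, #5 → 2.

2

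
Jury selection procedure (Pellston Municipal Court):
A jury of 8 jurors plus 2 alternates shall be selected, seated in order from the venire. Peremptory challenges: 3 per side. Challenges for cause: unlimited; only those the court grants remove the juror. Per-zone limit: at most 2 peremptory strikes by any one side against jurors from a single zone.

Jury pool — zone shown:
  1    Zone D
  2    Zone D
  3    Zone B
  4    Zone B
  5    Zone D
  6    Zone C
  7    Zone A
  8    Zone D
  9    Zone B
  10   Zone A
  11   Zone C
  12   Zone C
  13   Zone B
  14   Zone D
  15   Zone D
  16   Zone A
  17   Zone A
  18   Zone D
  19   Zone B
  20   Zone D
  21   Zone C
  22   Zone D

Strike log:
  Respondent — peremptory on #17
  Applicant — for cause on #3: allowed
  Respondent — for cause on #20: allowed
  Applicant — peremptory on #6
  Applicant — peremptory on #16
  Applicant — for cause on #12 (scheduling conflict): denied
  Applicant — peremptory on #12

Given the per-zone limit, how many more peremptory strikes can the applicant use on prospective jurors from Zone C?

Applicant peremptories so far: #6, #16, #12 — 3 of 3 used, 0 left overall.
Against Zone C: #6, #12 — 2 used; per-zone cap 2 leaves 0.
Binding limit: min(0, 0) = 0.

0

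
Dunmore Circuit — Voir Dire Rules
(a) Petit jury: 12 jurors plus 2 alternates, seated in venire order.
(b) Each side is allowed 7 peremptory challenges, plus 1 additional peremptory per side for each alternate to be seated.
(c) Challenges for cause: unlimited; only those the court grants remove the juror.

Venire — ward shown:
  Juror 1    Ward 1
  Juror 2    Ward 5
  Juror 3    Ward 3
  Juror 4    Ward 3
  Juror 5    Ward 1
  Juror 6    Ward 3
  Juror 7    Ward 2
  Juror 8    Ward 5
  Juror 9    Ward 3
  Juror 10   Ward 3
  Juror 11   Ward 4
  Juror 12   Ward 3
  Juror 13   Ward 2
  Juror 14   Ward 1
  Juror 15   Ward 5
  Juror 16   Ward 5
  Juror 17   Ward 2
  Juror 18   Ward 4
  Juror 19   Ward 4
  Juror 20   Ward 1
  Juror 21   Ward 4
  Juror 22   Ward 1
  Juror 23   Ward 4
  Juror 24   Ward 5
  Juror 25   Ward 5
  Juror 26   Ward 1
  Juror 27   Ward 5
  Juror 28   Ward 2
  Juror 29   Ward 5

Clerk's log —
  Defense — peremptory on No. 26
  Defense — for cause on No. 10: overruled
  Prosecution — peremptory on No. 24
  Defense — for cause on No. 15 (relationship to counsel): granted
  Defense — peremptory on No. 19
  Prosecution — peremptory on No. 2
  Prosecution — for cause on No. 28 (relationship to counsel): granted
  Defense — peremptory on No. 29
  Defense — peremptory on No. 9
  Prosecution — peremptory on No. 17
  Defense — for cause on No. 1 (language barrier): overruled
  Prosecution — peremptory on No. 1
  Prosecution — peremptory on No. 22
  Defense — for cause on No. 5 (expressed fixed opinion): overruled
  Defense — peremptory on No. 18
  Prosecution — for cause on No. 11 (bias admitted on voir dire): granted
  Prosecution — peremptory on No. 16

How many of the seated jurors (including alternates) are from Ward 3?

Removed: #1, #2, #9, #11, #15, #16, #17, #18, #19, #22, #24, #26, #28, #29.
Seated (14 incl. alternates): #3, #4, #5, #6, #7, #8, #10, #12, #13, #14, #20, #21, #23, #25.
Of those, in Ward 3: #3, #4, #6, #10, #12 → 5.

5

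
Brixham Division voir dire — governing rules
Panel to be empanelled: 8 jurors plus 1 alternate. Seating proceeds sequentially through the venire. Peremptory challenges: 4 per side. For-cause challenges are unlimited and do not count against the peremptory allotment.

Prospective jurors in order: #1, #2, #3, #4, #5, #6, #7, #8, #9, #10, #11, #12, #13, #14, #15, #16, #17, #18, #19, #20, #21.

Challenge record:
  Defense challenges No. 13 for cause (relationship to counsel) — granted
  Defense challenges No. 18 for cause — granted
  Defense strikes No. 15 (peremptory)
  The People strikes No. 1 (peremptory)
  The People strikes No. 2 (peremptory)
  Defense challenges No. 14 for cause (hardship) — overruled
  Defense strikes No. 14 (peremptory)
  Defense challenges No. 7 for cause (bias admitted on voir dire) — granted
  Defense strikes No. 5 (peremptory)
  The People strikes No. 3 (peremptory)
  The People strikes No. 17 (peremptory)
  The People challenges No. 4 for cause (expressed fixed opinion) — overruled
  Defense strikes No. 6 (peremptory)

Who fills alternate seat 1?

20

Removed: #1, #2, #3, #5, #6, #7, #13, #14, #15, #17, #18. (#4 stays — for-cause denied.)
Filling seats in venire order through position 9: #4, #8, #9, #10, #11, #12, #16, #19, #20.
So alternate 1 is #20.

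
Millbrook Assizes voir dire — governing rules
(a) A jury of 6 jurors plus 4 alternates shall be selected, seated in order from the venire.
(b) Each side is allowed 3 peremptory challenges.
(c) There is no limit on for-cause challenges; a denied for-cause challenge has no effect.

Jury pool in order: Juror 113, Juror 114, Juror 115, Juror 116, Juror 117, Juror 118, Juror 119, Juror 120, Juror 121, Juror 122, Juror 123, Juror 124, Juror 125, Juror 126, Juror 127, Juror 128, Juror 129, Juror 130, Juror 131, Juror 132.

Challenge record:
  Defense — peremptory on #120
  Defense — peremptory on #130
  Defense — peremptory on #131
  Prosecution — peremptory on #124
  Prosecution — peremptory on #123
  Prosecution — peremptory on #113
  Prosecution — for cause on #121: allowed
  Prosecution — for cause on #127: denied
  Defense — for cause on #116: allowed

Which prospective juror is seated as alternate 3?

127

Removed: #113, #116, #120, #121, #123, #124, #130, #131. (#127 stays — for-cause denied.)
Seating in order: seats 1–6 → #114, #115, #117, #118, #119, #122; alternates → #125, #126, #127, #128.
So alternate 3 is #127.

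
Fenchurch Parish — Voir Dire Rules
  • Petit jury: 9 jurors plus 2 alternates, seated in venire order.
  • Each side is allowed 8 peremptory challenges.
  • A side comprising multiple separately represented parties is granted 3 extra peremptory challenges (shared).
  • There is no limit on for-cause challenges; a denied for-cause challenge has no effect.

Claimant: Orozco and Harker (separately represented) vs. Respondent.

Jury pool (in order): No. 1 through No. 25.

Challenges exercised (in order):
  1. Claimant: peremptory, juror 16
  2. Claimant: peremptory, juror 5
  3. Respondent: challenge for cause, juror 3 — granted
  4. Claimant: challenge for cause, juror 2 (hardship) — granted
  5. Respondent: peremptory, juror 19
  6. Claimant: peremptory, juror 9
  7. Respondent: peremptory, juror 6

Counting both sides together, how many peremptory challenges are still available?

Claimant allotment: 8 base + 3 multi-party = 11. Respondent allotment: 8.
Claimant peremptories used: #16, #5, #9 — 3 (the for-cause on #2 doesn't count).
Respondent peremptories used: #19, #6 — 2 (the for-cause on #3 doesn't count).
Remaining: (11 − 3) + (8 − 2) = 14.

14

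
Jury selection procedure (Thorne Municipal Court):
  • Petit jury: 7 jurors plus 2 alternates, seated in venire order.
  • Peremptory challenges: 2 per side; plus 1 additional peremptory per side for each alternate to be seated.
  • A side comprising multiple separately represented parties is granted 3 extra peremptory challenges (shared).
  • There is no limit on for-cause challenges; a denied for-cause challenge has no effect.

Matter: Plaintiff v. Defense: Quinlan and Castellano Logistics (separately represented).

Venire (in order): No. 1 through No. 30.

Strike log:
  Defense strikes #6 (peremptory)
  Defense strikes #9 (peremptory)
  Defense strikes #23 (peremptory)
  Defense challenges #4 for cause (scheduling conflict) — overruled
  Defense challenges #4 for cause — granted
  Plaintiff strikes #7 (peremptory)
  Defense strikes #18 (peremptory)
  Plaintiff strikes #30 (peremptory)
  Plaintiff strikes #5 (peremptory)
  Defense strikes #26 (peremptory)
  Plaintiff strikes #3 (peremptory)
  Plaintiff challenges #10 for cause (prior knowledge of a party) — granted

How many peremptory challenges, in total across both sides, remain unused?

2

Plaintiff allotment: 2 base + 1 × 2 alternates = 4. Defense allotment: 2 base + 1 × 2 alternates + 3 multi-party = 7.
Plaintiff peremptories used: #7, #30, #5, #3 — 4 (the for-cause on #10 doesn't count).
Defense peremptories used: #6, #9, #23, #18, #26 — 5 (for-cause on #4, #4 don't count).
Remaining: (4 − 4) + (7 − 5) = 2.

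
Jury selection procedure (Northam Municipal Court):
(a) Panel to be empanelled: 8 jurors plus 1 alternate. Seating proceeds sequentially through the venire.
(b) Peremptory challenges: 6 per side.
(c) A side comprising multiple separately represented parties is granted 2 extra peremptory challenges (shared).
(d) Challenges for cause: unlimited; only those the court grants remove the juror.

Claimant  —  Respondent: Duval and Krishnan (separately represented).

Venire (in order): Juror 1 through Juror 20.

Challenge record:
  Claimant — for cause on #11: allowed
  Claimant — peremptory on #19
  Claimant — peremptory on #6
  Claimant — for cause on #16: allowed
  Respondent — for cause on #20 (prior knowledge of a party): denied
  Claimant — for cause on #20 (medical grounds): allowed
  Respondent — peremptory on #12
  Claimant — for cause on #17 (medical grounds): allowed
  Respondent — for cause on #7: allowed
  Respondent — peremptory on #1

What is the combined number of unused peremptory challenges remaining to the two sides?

Claimant allotment: 6. Respondent allotment: 6 base + 2 multi-party = 8.
Claimant peremptories used: #19, #6 — 2 (for-cause on #11, #16, #20, #17 don't count).
Respondent peremptories used: #12, #1 — 2 (for-cause on #20, #7 don't count).
Remaining: (6 − 2) + (8 − 2) = 10.

10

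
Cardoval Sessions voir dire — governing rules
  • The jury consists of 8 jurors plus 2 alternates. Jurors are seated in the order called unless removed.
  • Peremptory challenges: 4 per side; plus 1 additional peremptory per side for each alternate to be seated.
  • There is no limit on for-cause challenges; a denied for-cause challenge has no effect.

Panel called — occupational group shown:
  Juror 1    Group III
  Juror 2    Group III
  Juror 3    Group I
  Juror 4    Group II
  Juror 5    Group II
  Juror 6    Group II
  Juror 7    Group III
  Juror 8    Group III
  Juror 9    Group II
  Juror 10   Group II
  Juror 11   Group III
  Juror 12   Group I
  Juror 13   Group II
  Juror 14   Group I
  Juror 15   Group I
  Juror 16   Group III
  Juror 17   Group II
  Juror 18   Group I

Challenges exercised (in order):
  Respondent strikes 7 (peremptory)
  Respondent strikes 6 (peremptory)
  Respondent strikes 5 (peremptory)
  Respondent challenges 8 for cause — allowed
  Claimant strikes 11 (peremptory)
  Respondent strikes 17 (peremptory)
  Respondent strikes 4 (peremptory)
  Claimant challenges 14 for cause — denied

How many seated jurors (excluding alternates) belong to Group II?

3

Removed: #4, #5, #6, #7, #8, #11, #17.
Seated jurors 1–8: #1, #2, #3, #9, #10, #12, #13, #14 (alternates #15, #16 not counted).
Of those, in Group II: #9, #10, #13 → 3.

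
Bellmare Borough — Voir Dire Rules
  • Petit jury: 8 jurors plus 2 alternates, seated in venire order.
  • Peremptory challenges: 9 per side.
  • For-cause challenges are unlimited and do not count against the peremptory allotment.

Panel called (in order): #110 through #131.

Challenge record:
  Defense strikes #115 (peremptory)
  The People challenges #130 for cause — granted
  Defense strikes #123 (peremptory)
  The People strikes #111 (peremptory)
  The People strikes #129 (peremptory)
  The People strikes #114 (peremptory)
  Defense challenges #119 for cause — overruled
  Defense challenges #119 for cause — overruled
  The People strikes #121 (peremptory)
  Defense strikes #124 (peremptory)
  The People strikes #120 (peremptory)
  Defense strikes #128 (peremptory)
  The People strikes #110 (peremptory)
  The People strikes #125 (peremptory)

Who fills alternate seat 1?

127

Removed: #110, #111, #114, #115, #120, #121, #123, #124, #125, #128, #129, #130. (#119 stays — for-cause denied.)
Filling seats in venire order through position 9: #112, #113, #116, #117, #118, #119, #122, #126, #127.
So alternate 1 is #127.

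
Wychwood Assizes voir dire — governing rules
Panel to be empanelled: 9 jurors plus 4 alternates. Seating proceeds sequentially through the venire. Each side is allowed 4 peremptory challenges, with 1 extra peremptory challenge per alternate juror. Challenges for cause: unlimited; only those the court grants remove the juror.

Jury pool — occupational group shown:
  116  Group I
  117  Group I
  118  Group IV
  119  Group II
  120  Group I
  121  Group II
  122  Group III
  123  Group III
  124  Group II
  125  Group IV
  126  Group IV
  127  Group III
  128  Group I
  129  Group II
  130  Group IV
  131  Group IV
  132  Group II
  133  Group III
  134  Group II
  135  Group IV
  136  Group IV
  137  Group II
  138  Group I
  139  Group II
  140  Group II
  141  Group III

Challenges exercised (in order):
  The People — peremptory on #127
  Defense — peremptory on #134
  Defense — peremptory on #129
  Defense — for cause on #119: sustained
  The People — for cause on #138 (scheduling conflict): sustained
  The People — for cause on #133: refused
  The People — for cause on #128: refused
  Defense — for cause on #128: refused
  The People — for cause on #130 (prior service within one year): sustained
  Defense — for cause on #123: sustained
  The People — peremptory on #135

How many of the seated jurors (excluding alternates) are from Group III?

1

Removed: #119, #123, #127, #129, #130, #134, #135, #138.
Seated jurors 1–9: #116, #117, #118, #120, #121, #122, #124, #125, #126 (alternates #128, #131, #132, #133 not counted).
Of those, in Group III: #122 → 1.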